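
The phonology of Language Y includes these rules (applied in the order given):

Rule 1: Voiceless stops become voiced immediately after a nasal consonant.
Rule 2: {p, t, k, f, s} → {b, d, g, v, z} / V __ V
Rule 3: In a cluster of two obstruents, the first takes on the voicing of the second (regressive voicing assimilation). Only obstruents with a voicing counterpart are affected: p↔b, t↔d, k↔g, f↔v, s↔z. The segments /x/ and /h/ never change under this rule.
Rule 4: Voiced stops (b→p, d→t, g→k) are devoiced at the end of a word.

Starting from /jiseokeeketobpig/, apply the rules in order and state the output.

Rule 1 (post-nasal voicing): no segment meets the environment; /jiseokeeketobpig/ is unchanged.
Rule 2 (intervocalic voicing): /s/ is a voiceless obstruent between vowels /i/ and /e/, so it voices to [z]. /k/ is a voiceless obstruent between vowels /o/ and /e/, so it voices to [g]. /k/ is a voiceless obstruent between vowels /e/ and /e/, so it voices to [g]. /t/ is a voiceless obstruent between vowels /e/ and /o/, so it voices to [d]. /jiseokeeketobpig/ → jizeogeegedobpig.
Rule 3 (regressive voicing assimilation): /b/ precedes the voiceless obstruent /p/, so it devoices to [p] by assimilation. /jizeogeegedobpig/ → jizeogeegedoppig.
Rule 4 (final devoicing): /g/ is a voiced stop in word-final position, so it devoices to [k]. /jizeogeegedoppig/ → jizeogeegedoppik.

jizeogeegedoppik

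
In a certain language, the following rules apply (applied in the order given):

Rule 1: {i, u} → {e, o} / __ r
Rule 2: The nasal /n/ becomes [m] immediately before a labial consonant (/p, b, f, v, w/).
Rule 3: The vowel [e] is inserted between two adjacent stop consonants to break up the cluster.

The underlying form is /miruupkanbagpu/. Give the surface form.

Rule 1 (pre-rhotic lowering): /i/ is a high vowel immediately before /r/, so it lowers to [e]. /miruupkanbagpu/ → meruupkanbagpu.
Rule 2 (nasal place assimilation): /n/ precedes the labial consonant /b/, so it assimilates in place to [m]. /meruupkanbagpu/ → meruupkambagpu.
Rule 3 (stop-cluster e-epenthesis): /p/ and /k/ form a stop–stop cluster, so [e] is inserted between them. /g/ and /p/ form a stop–stop cluster, so [e] is inserted between them. /meruupkambagpu/ → meruupekambagepu.

meruupekambagepu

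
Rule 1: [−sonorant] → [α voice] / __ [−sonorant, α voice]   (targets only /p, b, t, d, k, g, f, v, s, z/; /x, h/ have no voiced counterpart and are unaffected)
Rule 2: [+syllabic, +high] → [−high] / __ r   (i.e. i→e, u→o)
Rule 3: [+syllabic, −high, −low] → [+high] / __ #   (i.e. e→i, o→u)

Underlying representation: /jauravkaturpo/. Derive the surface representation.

jaorafkatorpu

Rule 1 (regressive voicing assimilation): /v/ precedes the voiceless obstruent /k/, so it devoices to [f] by assimilation. /jauravkaturpo/ → jaurafkaturpo.
Rule 2 (pre-rhotic lowering): /u/ is a high vowel immediately before /r/, so it lowers to [o]. /u/ is a high vowel immediately before /r/, so it lowers to [o]. /jaurafkaturpo/ → jaorafkatorpo.
Rule 3 (final vowel raising): /o/ is a mid vowel in word-final position, so it raises to [u]. /jaorafkatorpo/ → jaorafkatorpu.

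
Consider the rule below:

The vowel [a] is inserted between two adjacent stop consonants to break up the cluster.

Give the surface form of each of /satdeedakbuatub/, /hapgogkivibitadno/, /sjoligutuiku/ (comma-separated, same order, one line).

/satdeedakbuatub/: /t/ and /d/ form a stop–stop cluster, so [a] is inserted between them. /k/ and /b/ form a stop–stop cluster, so [a] is inserted between them. → [satadeedakabuatub].
/hapgogkivibitadno/: /p/ and /g/ form a stop–stop cluster, so [a] is inserted between them. /g/ and /k/ form a stop–stop cluster, so [a] is inserted between them. → [hapagogakivibitadno].
/sjoligutuiku/: the rule's environment is not met; surfaces unchanged as [sjoligutuiku].

satadeedakabuatub, hapagogakivibitadno, sjoligutuiku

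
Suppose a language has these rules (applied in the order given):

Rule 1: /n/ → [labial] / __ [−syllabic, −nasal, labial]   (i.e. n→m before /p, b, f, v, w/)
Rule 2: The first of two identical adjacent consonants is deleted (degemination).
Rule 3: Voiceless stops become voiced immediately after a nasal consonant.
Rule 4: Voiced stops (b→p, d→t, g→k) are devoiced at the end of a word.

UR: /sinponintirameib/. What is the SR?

Rule 1 (nasal place assimilation): /n/ precedes the labial consonant /p/, so it assimilates in place to [m]. /sinponintirameib/ → simponintirameib.
Rule 2 (degemination): no segment meets the environment; /simponintirameib/ is unchanged.
Rule 3 (post-nasal voicing): /p/ is a voiceless stop immediately after the nasal /m/, so it voices to [b]. /t/ is a voiceless stop immediately after the nasal /n/, so it voices to [d]. /simponintirameib/ → simbonindirameib.
Rule 4 (final devoicing): /b/ is a voiced stop in word-final position, so it devoices to [p]. /simbonindirameib/ → simbonindirameip.

simbonindirameip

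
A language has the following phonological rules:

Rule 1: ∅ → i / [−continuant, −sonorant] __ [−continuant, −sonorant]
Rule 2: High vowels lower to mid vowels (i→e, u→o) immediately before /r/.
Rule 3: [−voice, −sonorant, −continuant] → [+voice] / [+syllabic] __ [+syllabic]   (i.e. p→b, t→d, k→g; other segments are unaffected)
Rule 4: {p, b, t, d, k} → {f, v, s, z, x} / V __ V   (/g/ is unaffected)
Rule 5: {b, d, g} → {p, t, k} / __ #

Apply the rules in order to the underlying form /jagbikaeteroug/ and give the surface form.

jagivigaezerouk

Rule 1 (stop-cluster i-epenthesis): /g/ and /b/ form a stop–stop cluster, so [i] is inserted between them. /jagbikaeteroug/ → jagibikaeteroug.
Rule 2 (pre-rhotic lowering): no segment meets the environment; /jagibikaeteroug/ is unchanged.
Rule 3 (intervocalic voicing): /k/ is a voiceless stop between vowels /i/ and /a/, so it voices to [g]. /t/ is a voiceless stop between vowels /e/ and /e/, so it voices to [d]. /jagibikaeteroug/ → jagibigaederoug.
Rule 4 (intervocalic spirantization): /b/ is a stop between vowels /i/ and /i/, so it spirantizes to the fricative [v]. /d/ is a stop between vowels /e/ and /e/, so it spirantizes to the fricative [z]. /jagibigaederoug/ → jagivigaezeroug.
Rule 5 (final devoicing): /g/ is a voiced stop in word-final position, so it devoices to [k]. /jagivigaezeroug/ → jagivigaezerouk.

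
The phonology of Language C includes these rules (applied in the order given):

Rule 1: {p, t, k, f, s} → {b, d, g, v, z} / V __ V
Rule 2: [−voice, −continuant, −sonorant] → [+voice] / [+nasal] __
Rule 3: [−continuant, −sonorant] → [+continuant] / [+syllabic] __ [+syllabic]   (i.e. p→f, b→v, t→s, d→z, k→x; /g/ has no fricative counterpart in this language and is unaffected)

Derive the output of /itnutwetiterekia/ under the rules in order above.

Rule 1 (intervocalic voicing): /t/ is a voiceless obstruent between vowels /e/ and /i/, so it voices to [d]. /t/ is a voiceless obstruent between vowels /i/ and /e/, so it voices to [d]. /k/ is a voiceless obstruent between vowels /e/ and /i/, so it voices to [g]. /itnutwetiterekia/ → itnutwedideregia.
Rule 2 (post-nasal voicing): no segment meets the environment; /itnutwedideregia/ is unchanged.
Rule 3 (intervocalic spirantization): /d/ is a stop between vowels /e/ and /i/, so it spirantizes to the fricative [z]. /d/ is a stop between vowels /i/ and /e/, so it spirantizes to the fricative [z]. /itnutwedideregia/ → itnutwezizeregia.

itnutwezizeregia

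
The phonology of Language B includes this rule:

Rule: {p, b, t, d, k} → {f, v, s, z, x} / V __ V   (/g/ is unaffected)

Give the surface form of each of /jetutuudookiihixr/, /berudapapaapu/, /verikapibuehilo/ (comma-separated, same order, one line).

/jetutuudookiihixr/: /t/ is a stop between vowels /e/ and /u/, so it spirantizes to the fricative [s]. /t/ is a stop between vowels /u/ and /u/, so it spirantizes to the fricative [s]. /d/ is a stop between vowels /u/ and /o/, so it spirantizes to the fricative [z]. /k/ is a stop between vowels /o/ and /i/, so it spirantizes to the fricative [x]. → [jesusuuzooxiihixr].
/berudapapaapu/: /d/ is a stop between vowels /u/ and /a/, so it spirantizes to the fricative [z]. /p/ is a stop between vowels /a/ and /a/, so it spirantizes to the fricative [f]. /p/ is a stop between vowels /a/ and /a/, so it spirantizes to the fricative [f]. /p/ is a stop between vowels /a/ and /u/, so it spirantizes to the fricative [f]. → [beruzafafaafu].
/verikapibuehilo/: /k/ is a stop between vowels /i/ and /a/, so it spirantizes to the fricative [x]. /p/ is a stop between vowels /a/ and /i/, so it spirantizes to the fricative [f]. /b/ is a stop between vowels /i/ and /u/, so it spirantizes to the fricative [v]. → [verixafivuehilo].

jesusuuzooxiihixr, beruzafafaafu, verixafivuehilo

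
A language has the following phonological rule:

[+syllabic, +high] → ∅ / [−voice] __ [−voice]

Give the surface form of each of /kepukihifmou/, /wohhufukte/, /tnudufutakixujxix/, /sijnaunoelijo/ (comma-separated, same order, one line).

kepkhfmou, wohhfkte, tnuduftakxujxx, sijnaunoelijo

/kepukihifmou/: /u/ is a high vowel flanked by voiceless consonants /p/ and /k/, so it deletes. /i/ is a high vowel flanked by voiceless consonants /k/ and /h/, so it deletes. /i/ is a high vowel flanked by voiceless consonants /h/ and /f/, so it deletes. → [kepkhfmou].
/wohhufukte/: /u/ is a high vowel flanked by voiceless consonants /h/ and /f/, so it deletes. /u/ is a high vowel flanked by voiceless consonants /f/ and /k/, so it deletes. → [wohhfkte].
/tnudufutakixujxix/: /u/ is a high vowel flanked by voiceless consonants /f/ and /t/, so it deletes. /i/ is a high vowel flanked by voiceless consonants /k/ and /x/, so it deletes. /i/ is a high vowel flanked by voiceless consonants /x/ and /x/, so it deletes. → [tnuduftakxujxx].
/sijnaunoelijo/: the rule's environment is not met; surfaces unchanged as [sijnaunoelijo].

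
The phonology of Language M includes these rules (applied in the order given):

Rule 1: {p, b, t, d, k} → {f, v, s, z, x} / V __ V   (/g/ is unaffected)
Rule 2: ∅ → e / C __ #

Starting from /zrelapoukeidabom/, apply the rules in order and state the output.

zrelafouxeizavome

Rule 1 (intervocalic spirantization): /p/ is a stop between vowels /a/ and /o/, so it spirantizes to the fricative [f]. /k/ is a stop between vowels /u/ and /e/, so it spirantizes to the fricative [x]. /d/ is a stop between vowels /i/ and /a/, so it spirantizes to the fricative [z]. /b/ is a stop between vowels /a/ and /o/, so it spirantizes to the fricative [v]. /zrelapoukeidabom/ → zrelafouxeizavom.
Rule 2 (final e-epenthesis): the form ends in the consonant /m/, so [e] is inserted word-finally. /zrelafouxeizavom/ → zrelafouxeizavome.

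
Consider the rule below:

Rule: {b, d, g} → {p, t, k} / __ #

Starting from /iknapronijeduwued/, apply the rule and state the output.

Scanning /iknapronijeduwued/: /d/ at position 12 is not in the conditioning environment; /d/ is a voiced stop in word-final position, so it devoices to [t].
Result: [iknapronijeduwuet].

iknapronijeduwuet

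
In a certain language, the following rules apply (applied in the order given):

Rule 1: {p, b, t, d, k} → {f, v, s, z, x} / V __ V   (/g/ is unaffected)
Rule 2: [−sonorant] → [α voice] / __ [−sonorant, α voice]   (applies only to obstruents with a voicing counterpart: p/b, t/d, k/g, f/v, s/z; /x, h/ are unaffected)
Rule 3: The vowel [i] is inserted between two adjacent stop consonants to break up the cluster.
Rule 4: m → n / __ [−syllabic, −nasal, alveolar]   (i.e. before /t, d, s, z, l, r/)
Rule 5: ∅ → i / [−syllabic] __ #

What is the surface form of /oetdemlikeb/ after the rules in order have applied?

oedidenlixebi

Rule 1 (intervocalic spirantization): /k/ is a stop between vowels /i/ and /e/, so it spirantizes to the fricative [x]. /oetdemlikeb/ → oetdemlixeb.
Rule 2 (regressive voicing assimilation): /t/ precedes the voiced obstruent /d/, so it voices to [d] by assimilation. /oetdemlixeb/ → oeddemlixeb.
Rule 3 (stop-cluster i-epenthesis): /d/ and /d/ form a stop–stop cluster, so [i] is inserted between them. /oeddemlixeb/ → oedidemlixeb.
Rule 4 (nasal place assimilation): /m/ precedes the alveolar consonant /l/, so it assimilates in place to [n]. /oedidemlixeb/ → oedidenlixeb.
Rule 5 (final i-epenthesis): the form ends in the consonant /b/, so [i] is inserted word-finally. /oedidenlixeb/ → oedidenlixebi.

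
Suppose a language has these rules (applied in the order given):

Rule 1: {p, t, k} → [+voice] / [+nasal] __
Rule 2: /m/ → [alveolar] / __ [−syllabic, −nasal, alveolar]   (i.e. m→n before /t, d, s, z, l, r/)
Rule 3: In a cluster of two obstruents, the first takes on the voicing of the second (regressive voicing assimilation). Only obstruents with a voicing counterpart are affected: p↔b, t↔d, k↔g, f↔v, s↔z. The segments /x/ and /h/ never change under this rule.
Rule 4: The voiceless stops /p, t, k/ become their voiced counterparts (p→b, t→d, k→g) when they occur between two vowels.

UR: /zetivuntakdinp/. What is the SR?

Rule 1 (post-nasal voicing): /t/ is a voiceless stop immediately after the nasal /n/, so it voices to [d]. /p/ is a voiceless stop immediately after the nasal /n/, so it voices to [b]. /zetivuntakdinp/ → zetivundakdinb.
Rule 2 (nasal place assimilation): no segment meets the environment; /zetivundakdinb/ is unchanged.
Rule 3 (regressive voicing assimilation): /k/ precedes the voiced obstruent /d/, so it voices to [g] by assimilation. /zetivundakdinb/ → zetivundagdinb.
Rule 4 (intervocalic voicing): /t/ is a voiceless stop between vowels /e/ and /i/, so it voices to [d]. /zetivundagdinb/ → zedivundagdinb.

zedivundagdinb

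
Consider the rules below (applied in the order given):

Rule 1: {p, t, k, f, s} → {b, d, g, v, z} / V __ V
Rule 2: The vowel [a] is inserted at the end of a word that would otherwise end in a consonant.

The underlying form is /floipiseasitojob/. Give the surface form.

Rule 1 (intervocalic voicing): /p/ is a voiceless obstruent between vowels /i/ and /i/, so it voices to [b]. /s/ is a voiceless obstruent between vowels /i/ and /e/, so it voices to [z]. /s/ is a voiceless obstruent between vowels /a/ and /i/, so it voices to [z]. /t/ is a voiceless obstruent between vowels /i/ and /o/, so it voices to [d]. /floipiseasitojob/ → floibizeazidojob.
Rule 2 (final a-epenthesis): the form ends in the consonant /b/, so [a] is inserted word-finally. /floibizeazidojob/ → floibizeazidojoba.

floibizeazidojoba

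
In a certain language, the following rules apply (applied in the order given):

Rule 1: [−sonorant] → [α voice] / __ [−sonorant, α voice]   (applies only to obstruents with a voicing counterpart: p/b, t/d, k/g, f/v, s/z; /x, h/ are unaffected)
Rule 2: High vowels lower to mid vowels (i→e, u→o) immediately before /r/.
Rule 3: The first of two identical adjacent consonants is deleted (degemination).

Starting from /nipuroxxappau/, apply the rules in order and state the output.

niporoxapau

Rule 1 (regressive voicing assimilation): no segment meets the environment; /nipuroxxappau/ is unchanged.
Rule 2 (pre-rhotic lowering): /u/ is a high vowel immediately before /r/, so it lowers to [o]. /nipuroxxappau/ → niporoxxappau.
Rule 3 (degemination): /xx/ is a geminate; the first /x/ deletes. /pp/ is a geminate; the first /p/ deletes. /niporoxxappau/ → niporoxapau.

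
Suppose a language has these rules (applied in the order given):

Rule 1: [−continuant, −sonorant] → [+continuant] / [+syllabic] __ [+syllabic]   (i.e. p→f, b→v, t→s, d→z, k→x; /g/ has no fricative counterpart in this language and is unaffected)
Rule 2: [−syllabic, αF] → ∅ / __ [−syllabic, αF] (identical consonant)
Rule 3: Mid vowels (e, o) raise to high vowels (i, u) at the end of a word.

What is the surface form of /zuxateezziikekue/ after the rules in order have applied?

Rule 1 (intervocalic spirantization): /t/ is a stop between vowels /a/ and /e/, so it spirantizes to the fricative [s]. /k/ is a stop between vowels /i/ and /e/, so it spirantizes to the fricative [x]. /k/ is a stop between vowels /e/ and /u/, so it spirantizes to the fricative [x]. /zuxateezziikekue/ → zuxaseezziixexue.
Rule 2 (degemination): /zz/ is a geminate; the first /z/ deletes. /zuxaseezziixexue/ → zuxaseeziixexue.
Rule 3 (final vowel raising): /e/ is a mid vowel in word-final position, so it raises to [i]. /zuxaseeziixexue/ → zuxaseeziixexui.

zuxaseeziixexui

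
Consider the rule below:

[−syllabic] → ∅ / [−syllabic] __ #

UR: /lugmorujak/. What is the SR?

lugmorujak

No segment of /lugmorujak/ meets the structural description of the rule, so the form surfaces unchanged.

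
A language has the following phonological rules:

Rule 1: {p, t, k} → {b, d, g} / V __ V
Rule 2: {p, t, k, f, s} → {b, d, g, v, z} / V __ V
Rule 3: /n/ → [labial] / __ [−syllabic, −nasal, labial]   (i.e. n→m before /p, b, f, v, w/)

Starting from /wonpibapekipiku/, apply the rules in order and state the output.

Rule 1 (intervocalic voicing): /p/ is a voiceless stop between vowels /a/ and /e/, so it voices to [b]. /k/ is a voiceless stop between vowels /e/ and /i/, so it voices to [g]. /p/ is a voiceless stop between vowels /i/ and /i/, so it voices to [b]. /k/ is a voiceless stop between vowels /i/ and /u/, so it voices to [g]. /wonpibapekipiku/ → wonpibabegibigu.
Rule 2 (intervocalic voicing): no segment meets the environment; /wonpibabegibigu/ is unchanged.
Rule 3 (nasal place assimilation): /n/ precedes the labial consonant /p/, so it assimilates in place to [m]. /wonpibabegibigu/ → wompibabegibigu.

wompibabegibigu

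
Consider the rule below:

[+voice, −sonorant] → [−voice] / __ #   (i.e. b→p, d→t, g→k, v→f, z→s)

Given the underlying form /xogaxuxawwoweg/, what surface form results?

/g/ is a voiced obstruent in word-final position, so it devoices to [k].
The other instance of /g/ does not occur in the required environment and remains unchanged.
Surface form: [xogaxuxawwowek].

xogaxuxawwowek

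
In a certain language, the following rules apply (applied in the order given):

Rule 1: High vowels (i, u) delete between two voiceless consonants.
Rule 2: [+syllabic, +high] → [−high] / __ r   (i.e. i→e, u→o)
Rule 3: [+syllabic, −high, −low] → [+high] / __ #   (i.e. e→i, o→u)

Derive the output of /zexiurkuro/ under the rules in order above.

Rule 1 (high vowel syncope): no segment meets the environment; /zexiurkuro/ is unchanged.
Rule 2 (pre-rhotic lowering): /u/ is a high vowel immediately before /r/, so it lowers to [o]. /u/ is a high vowel immediately before /r/, so it lowers to [o]. /zexiurkuro/ → zexiorkoro.
Rule 3 (final vowel raising): /o/ is a mid vowel in word-final position, so it raises to [u]. /zexiorkoro/ → zexiorkoru.

zexiorkoru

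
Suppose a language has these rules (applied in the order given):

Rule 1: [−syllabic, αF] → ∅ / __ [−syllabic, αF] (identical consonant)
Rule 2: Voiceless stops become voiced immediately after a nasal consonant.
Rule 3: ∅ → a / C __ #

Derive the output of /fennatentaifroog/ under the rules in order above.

Rule 1 (degemination): /nn/ is a geminate; the first /n/ deletes. /fennatentaifroog/ → fenatentaifroog.
Rule 2 (post-nasal voicing): /t/ is a voiceless stop immediately after the nasal /n/, so it voices to [d]. /fenatentaifroog/ → fenatendaifroog.
Rule 3 (final a-epenthesis): the form ends in the consonant /g/, so [a] is inserted word-finally. /fenatendaifroog/ → fenatendaifrooga.

fenatendaifrooga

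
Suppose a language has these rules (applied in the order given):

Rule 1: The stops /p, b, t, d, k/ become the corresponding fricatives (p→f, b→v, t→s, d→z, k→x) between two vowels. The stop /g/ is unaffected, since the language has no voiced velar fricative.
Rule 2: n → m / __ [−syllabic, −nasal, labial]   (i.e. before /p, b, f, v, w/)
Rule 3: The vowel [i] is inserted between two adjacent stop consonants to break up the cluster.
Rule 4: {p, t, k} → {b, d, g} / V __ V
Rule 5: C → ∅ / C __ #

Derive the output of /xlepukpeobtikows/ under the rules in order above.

xlefugibeobidixow

Rule 1 (intervocalic spirantization): /p/ is a stop between vowels /e/ and /u/, so it spirantizes to the fricative [f]. /k/ is a stop between vowels /i/ and /o/, so it spirantizes to the fricative [x]. /xlepukpeobtikows/ → xlefukpeobtixows.
Rule 2 (nasal place assimilation): no segment meets the environment; /xlefukpeobtixows/ is unchanged.
Rule 3 (stop-cluster i-epenthesis): /k/ and /p/ form a stop–stop cluster, so [i] is inserted between them. /b/ and /t/ form a stop–stop cluster, so [i] is inserted between them. /xlefukpeobtixows/ → xlefukipeobitixows.
Rule 4 (intervocalic voicing): /k/ is a voiceless stop between vowels /u/ and /i/, so it voices to [g]. /p/ is a voiceless stop between vowels /i/ and /e/, so it voices to [b]. /t/ is a voiceless stop between vowels /i/ and /i/, so it voices to [d]. /xlefukipeobitixows/ → xlefugibeobidixows.
Rule 5 (final cluster simplification): /s/ is the second consonant of a word-final cluster /ws/, so it deletes. /xlefugibeobidixows/ → xlefugibeobidixow.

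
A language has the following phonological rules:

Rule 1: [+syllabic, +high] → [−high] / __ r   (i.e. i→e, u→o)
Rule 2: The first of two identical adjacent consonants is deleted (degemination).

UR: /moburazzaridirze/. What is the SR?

moborazariderze

Rule 1 (pre-rhotic lowering): /u/ is a high vowel immediately before /r/, so it lowers to [o]. /i/ is a high vowel immediately before /r/, so it lowers to [e]. /moburazzaridirze/ → moborazzariderze.
Rule 2 (degemination): /zz/ is a geminate; the first /z/ deletes. /moborazzariderze/ → moborazariderze.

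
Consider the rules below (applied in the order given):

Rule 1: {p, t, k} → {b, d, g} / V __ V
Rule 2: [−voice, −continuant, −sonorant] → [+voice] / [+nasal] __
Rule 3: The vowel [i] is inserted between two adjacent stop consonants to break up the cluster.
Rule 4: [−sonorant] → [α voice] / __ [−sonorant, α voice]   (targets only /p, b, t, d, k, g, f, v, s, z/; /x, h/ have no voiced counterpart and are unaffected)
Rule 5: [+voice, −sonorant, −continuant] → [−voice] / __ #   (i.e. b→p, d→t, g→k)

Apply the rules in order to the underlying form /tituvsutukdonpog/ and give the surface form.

tidufsudukidonbok

Rule 1 (intervocalic voicing): /t/ is a voiceless stop between vowels /i/ and /u/, so it voices to [d]. /t/ is a voiceless stop between vowels /u/ and /u/, so it voices to [d]. /tituvsutukdonpog/ → tiduvsudukdonpog.
Rule 2 (post-nasal voicing): /p/ is a voiceless stop immediately after the nasal /n/, so it voices to [b]. /tiduvsudukdonpog/ → tiduvsudukdonbog.
Rule 3 (stop-cluster i-epenthesis): /k/ and /d/ form a stop–stop cluster, so [i] is inserted between them. /tiduvsudukdonbog/ → tiduvsudukidonbog.
Rule 4 (regressive voicing assimilation): /v/ precedes the voiceless obstruent /s/, so it devoices to [f] by assimilation. /tiduvsudukidonbog/ → tidufsudukidonbog.
Rule 5 (final devoicing): /g/ is a voiced stop in word-final position, so it devoices to [k]. /tidufsudukidonbog/ → tidufsudukidonbok.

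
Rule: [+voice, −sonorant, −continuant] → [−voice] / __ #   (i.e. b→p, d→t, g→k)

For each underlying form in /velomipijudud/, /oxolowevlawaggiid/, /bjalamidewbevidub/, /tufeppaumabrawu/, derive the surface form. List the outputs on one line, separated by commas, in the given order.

/velomipijudud/: /d/ is a voiced stop in word-final position, so it devoices to [t]. → [velomipijudut].
/oxolowevlawaggiid/: /d/ is a voiced stop in word-final position, so it devoices to [t]. → [oxolowevlawaggiit].
/bjalamidewbevidub/: /b/ is a voiced stop in word-final position, so it devoices to [p]. → [bjalamidewbevidup].
/tufeppaumabrawu/: the rule's environment is not met; surfaces unchanged as [tufeppaumabrawu].

velomipijudut, oxolowevlawaggiit, bjalamidewbevidup, tufeppaumabrawu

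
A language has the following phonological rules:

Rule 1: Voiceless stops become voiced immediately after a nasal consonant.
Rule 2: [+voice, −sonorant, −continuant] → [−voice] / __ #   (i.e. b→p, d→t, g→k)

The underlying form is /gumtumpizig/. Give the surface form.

Rule 1 (post-nasal voicing): /t/ is a voiceless stop immediately after the nasal /m/, so it voices to [d]. /p/ is a voiceless stop immediately after the nasal /m/, so it voices to [b]. /gumtumpizig/ → gumdumbizig.
Rule 2 (final devoicing): /g/ is a voiced stop in word-final position, so it devoices to [k]. /gumdumbizig/ → gumdumbizik.

gumdumbizik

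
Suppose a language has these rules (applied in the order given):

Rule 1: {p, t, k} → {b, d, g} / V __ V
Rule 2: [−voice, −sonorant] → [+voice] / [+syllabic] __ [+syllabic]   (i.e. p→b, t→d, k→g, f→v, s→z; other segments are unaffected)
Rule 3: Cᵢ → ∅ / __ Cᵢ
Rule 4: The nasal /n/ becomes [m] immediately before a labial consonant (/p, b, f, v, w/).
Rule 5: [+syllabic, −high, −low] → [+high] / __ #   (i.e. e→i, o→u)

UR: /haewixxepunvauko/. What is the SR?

Rule 1 (intervocalic voicing): /p/ is a voiceless stop between vowels /e/ and /u/, so it voices to [b]. /k/ is a voiceless stop between vowels /u/ and /o/, so it voices to [g]. /haewixxepunvauko/ → haewixxebunvaugo.
Rule 2 (intervocalic voicing): no segment meets the environment; /haewixxebunvaugo/ is unchanged.
Rule 3 (degemination): /xx/ is a geminate; the first /x/ deletes. /haewixxebunvaugo/ → haewixebunvaugo.
Rule 4 (nasal place assimilation): /n/ precedes the labial consonant /v/, so it assimilates in place to [m]. /haewixebunvaugo/ → haewixebumvaugo.
Rule 5 (final vowel raising): /o/ is a mid vowel in word-final position, so it raises to [u]. /haewixebumvaugo/ → haewixebumvaugu.

haewixebumvaugu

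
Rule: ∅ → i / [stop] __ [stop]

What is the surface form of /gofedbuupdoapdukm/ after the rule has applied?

gofedibuupidoapidukm

/d/ and /b/ form a stop–stop cluster, so [i] is inserted between them.
/p/ and /d/ form a stop–stop cluster, so [i] is inserted between them.
/p/ and /d/ form a stop–stop cluster, so [i] is inserted between them.
Surface form: [gofedibuupidoapidukm].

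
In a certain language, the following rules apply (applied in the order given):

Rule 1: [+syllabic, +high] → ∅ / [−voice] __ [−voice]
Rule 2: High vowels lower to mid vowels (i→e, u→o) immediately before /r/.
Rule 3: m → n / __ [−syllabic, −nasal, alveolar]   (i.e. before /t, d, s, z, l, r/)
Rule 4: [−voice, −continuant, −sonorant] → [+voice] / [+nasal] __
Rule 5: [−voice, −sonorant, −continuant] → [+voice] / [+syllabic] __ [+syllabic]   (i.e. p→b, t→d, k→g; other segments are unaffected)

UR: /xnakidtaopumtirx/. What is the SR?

Rule 1 (high vowel syncope): no segment meets the environment; /xnakidtaopumtirx/ is unchanged.
Rule 2 (pre-rhotic lowering): /i/ is a high vowel immediately before /r/, so it lowers to [e]. /xnakidtaopumtirx/ → xnakidtaopumterx.
Rule 3 (nasal place assimilation): /m/ precedes the alveolar consonant /t/, so it assimilates in place to [n]. /xnakidtaopumterx/ → xnakidtaopunterx.
Rule 4 (post-nasal voicing): /t/ is a voiceless stop immediately after the nasal /n/, so it voices to [d]. /xnakidtaopunterx/ → xnakidtaopunderx.
Rule 5 (intervocalic voicing): /k/ is a voiceless stop between vowels /a/ and /i/, so it voices to [g]. /p/ is a voiceless stop between vowels /o/ and /u/, so it voices to [b]. /xnakidtaopunderx/ → xnagidtaobunderx.

xnagidtaobunderx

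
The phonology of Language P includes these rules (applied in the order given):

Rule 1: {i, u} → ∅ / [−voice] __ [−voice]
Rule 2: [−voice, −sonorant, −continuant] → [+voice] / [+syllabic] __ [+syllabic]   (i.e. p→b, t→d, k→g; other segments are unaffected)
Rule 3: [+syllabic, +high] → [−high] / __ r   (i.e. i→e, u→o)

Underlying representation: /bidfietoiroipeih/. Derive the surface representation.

bidfiedoeroibeih

Rule 1 (high vowel syncope): no segment meets the environment; /bidfietoiroipeih/ is unchanged.
Rule 2 (intervocalic voicing): /t/ is a voiceless stop between vowels /e/ and /o/, so it voices to [d]. /p/ is a voiceless stop between vowels /i/ and /e/, so it voices to [b]. /bidfietoiroipeih/ → bidfiedoiroibeih.
Rule 3 (pre-rhotic lowering): /i/ is a high vowel immediately before /r/, so it lowers to [e]. /bidfiedoiroibeih/ → bidfiedoeroibeih.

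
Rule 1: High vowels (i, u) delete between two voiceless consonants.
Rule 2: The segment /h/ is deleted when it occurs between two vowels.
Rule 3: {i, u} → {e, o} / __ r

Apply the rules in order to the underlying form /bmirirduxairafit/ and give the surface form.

bmererduxaeraft

Rule 1 (high vowel syncope): /i/ is a high vowel flanked by voiceless consonants /f/ and /t/, so it deletes. /bmirirduxairafit/ → bmirirduxairaft.
Rule 2 (intervocalic h-deletion): no segment meets the environment; /bmirirduxairaft/ is unchanged.
Rule 3 (pre-rhotic lowering): /i/ is a high vowel immediately before /r/, so it lowers to [e]. /i/ is a high vowel immediately before /r/, so it lowers to [e]. /i/ is a high vowel immediately before /r/, so it lowers to [e]. /bmirirduxairaft/ → bmererduxaeraft.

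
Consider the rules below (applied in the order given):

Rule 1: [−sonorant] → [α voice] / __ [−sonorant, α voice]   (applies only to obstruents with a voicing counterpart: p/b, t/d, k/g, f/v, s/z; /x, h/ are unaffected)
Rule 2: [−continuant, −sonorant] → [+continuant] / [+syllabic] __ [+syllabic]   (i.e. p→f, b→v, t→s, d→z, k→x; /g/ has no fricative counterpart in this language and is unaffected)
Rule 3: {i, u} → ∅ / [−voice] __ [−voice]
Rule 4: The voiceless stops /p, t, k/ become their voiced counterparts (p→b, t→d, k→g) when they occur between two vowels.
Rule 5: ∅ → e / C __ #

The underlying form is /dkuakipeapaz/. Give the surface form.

tkuaxfeafaze

Rule 1 (regressive voicing assimilation): /d/ precedes the voiceless obstruent /k/, so it devoices to [t] by assimilation. /dkuakipeapaz/ → tkuakipeapaz.
Rule 2 (intervocalic spirantization): /k/ is a stop between vowels /a/ and /i/, so it spirantizes to the fricative [x]. /p/ is a stop between vowels /i/ and /e/, so it spirantizes to the fricative [f]. /p/ is a stop between vowels /a/ and /a/, so it spirantizes to the fricative [f]. /tkuakipeapaz/ → tkuaxifeafaz.
Rule 3 (high vowel syncope): /i/ is a high vowel flanked by voiceless consonants /x/ and /f/, so it deletes. /tkuaxifeafaz/ → tkuaxfeafaz.
Rule 4 (intervocalic voicing): no segment meets the environment; /tkuaxfeafaz/ is unchanged.
Rule 5 (final e-epenthesis): the form ends in the consonant /z/, so [e] is inserted word-finally. /tkuaxfeafaz/ → tkuaxfeafaze.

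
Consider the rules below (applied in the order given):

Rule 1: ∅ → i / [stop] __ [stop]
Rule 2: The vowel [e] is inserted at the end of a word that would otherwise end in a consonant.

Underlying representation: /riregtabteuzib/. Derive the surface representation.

Rule 1 (stop-cluster i-epenthesis): /g/ and /t/ form a stop–stop cluster, so [i] is inserted between them. /b/ and /t/ form a stop–stop cluster, so [i] is inserted between them. /riregtabteuzib/ → riregitabiteuzib.
Rule 2 (final e-epenthesis): the form ends in the consonant /b/, so [e] is inserted word-finally. /riregitabiteuzib/ → riregitabiteuzibe.

riregitabiteuzibe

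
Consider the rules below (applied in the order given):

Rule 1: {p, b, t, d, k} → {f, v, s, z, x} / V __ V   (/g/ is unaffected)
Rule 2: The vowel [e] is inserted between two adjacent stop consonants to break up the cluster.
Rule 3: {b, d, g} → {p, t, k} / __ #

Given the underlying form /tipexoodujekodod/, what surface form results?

Rule 1 (intervocalic spirantization): /p/ is a stop between vowels /i/ and /e/, so it spirantizes to the fricative [f]. /d/ is a stop between vowels /o/ and /u/, so it spirantizes to the fricative [z]. /k/ is a stop between vowels /e/ and /o/, so it spirantizes to the fricative [x]. /d/ is a stop between vowels /o/ and /o/, so it spirantizes to the fricative [z]. /tipexoodujekodod/ → tifexoozujexozod.
Rule 2 (stop-cluster e-epenthesis): no segment meets the environment; /tifexoozujexozod/ is unchanged.
Rule 3 (final devoicing): /d/ is a voiced stop in word-final position, so it devoices to [t]. /tifexoozujexozod/ → tifexoozujexozot.

tifexoozujexozot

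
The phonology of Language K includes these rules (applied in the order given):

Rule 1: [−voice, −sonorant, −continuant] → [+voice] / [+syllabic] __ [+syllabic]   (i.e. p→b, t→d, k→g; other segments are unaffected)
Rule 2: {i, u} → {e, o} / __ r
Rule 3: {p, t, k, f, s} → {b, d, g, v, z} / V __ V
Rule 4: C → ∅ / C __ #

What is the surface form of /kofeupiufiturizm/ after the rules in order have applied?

koveubiuvidoriz

Rule 1 (intervocalic voicing): /p/ is a voiceless stop between vowels /u/ and /i/, so it voices to [b]. /t/ is a voiceless stop between vowels /i/ and /u/, so it voices to [d]. /kofeupiufiturizm/ → kofeubiufidurizm.
Rule 2 (pre-rhotic lowering): /u/ is a high vowel immediately before /r/, so it lowers to [o]. /kofeubiufidurizm/ → kofeubiufidorizm.
Rule 3 (intervocalic voicing): /f/ is a voiceless obstruent between vowels /o/ and /e/, so it voices to [v]. /f/ is a voiceless obstruent between vowels /u/ and /i/, so it voices to [v]. /kofeubiufidorizm/ → koveubiuvidorizm.
Rule 4 (final cluster simplification): /m/ is the second consonant of a word-final cluster /zm/, so it deletes. /koveubiuvidorizm/ → koveubiuvidoriz.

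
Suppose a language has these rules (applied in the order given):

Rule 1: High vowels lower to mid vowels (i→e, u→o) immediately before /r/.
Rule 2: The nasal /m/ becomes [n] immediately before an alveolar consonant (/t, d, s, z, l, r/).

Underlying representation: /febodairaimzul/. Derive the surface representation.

febodaerainzul

Rule 1 (pre-rhotic lowering): /i/ is a high vowel immediately before /r/, so it lowers to [e]. /febodairaimzul/ → febodaeraimzul.
Rule 2 (nasal place assimilation): /m/ precedes the alveolar consonant /z/, so it assimilates in place to [n]. /febodaeraimzul/ → febodaerainzul.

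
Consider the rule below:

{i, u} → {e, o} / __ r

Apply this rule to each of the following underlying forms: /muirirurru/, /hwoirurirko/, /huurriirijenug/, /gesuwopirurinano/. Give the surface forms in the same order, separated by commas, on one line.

muererorru, hwoerorerko, huorrierijenug, gesuwoperorinano

/muirirurru/: /i/ is a high vowel immediately before /r/, so it lowers to [e]. /i/ is a high vowel immediately before /r/, so it lowers to [e]. /u/ is a high vowel immediately before /r/, so it lowers to [o]. → [muererorru].
/hwoirurirko/: /i/ is a high vowel immediately before /r/, so it lowers to [e]. /u/ is a high vowel immediately before /r/, so it lowers to [o]. /i/ is a high vowel immediately before /r/, so it lowers to [e]. → [hwoerorerko].
/huurriirijenug/: /u/ is a high vowel immediately before /r/, so it lowers to [o]. /i/ is a high vowel immediately before /r/, so it lowers to [e]. → [huorrierijenug].
/gesuwopirurinano/: /i/ is a high vowel immediately before /r/, so it lowers to [e]. /u/ is a high vowel immediately before /r/, so it lowers to [o]. → [gesuwoperorinano].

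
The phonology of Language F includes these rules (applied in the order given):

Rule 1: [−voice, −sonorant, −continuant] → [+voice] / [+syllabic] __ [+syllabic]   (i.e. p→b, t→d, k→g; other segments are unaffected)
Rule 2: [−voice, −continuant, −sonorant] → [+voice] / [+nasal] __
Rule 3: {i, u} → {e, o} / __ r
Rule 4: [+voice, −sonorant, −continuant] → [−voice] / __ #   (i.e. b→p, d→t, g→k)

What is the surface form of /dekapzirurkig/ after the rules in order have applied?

Rule 1 (intervocalic voicing): /k/ is a voiceless stop between vowels /e/ and /a/, so it voices to [g]. /dekapzirurkig/ → degapzirurkig.
Rule 2 (post-nasal voicing): no segment meets the environment; /degapzirurkig/ is unchanged.
Rule 3 (pre-rhotic lowering): /i/ is a high vowel immediately before /r/, so it lowers to [e]. /u/ is a high vowel immediately before /r/, so it lowers to [o]. /degapzirurkig/ → degapzerorkig.
Rule 4 (final devoicing): /g/ is a voiced stop in word-final position, so it devoices to [k]. /degapzerorkig/ → degapzerorkik.

degapzerorkik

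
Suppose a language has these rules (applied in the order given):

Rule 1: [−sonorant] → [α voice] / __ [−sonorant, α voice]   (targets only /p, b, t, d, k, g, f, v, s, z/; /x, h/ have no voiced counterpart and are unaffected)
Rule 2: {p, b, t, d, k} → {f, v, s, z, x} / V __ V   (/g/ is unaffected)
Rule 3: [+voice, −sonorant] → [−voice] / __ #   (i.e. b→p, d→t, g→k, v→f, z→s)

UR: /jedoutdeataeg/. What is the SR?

Rule 1 (regressive voicing assimilation): /t/ precedes the voiced obstruent /d/, so it voices to [d] by assimilation. /jedoutdeataeg/ → jedouddeataeg.
Rule 2 (intervocalic spirantization): /d/ is a stop between vowels /e/ and /o/, so it spirantizes to the fricative [z]. /t/ is a stop between vowels /a/ and /a/, so it spirantizes to the fricative [s]. /jedouddeataeg/ → jezouddeasaeg.
Rule 3 (final devoicing): /g/ is a voiced obstruent in word-final position, so it devoices to [k]. /jezouddeasaeg/ → jezouddeasaek.

jezouddeasaek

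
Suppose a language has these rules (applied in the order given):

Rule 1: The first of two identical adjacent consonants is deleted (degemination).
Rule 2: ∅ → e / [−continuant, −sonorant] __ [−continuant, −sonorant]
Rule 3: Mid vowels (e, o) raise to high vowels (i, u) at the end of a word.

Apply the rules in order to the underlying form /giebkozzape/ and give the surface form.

giebekozapi

Rule 1 (degemination): /zz/ is a geminate; the first /z/ deletes. /giebkozzape/ → giebkozape.
Rule 2 (stop-cluster e-epenthesis): /b/ and /k/ form a stop–stop cluster, so [e] is inserted between them. /giebkozape/ → giebekozape.
Rule 3 (final vowel raising): /e/ is a mid vowel in word-final position, so it raises to [i]. /giebekozape/ → giebekozapi.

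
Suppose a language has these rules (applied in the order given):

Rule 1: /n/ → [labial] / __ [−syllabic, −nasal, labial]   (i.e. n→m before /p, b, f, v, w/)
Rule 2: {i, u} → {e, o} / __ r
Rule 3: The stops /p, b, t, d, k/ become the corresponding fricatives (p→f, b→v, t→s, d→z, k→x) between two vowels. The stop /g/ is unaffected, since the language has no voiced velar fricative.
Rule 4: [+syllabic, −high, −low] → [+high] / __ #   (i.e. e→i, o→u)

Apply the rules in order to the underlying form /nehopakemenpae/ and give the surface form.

nehofaxemempai

Rule 1 (nasal place assimilation): /n/ precedes the labial consonant /p/, so it assimilates in place to [m]. /nehopakemenpae/ → nehopakemempae.
Rule 2 (pre-rhotic lowering): no segment meets the environment; /nehopakemempae/ is unchanged.
Rule 3 (intervocalic spirantization): /p/ is a stop between vowels /o/ and /a/, so it spirantizes to the fricative [f]. /k/ is a stop between vowels /a/ and /e/, so it spirantizes to the fricative [x]. /nehopakemempae/ → nehofaxemempae.
Rule 4 (final vowel raising): /e/ is a mid vowel in word-final position, so it raises to [i]. /nehofaxemempae/ → nehofaxemempai.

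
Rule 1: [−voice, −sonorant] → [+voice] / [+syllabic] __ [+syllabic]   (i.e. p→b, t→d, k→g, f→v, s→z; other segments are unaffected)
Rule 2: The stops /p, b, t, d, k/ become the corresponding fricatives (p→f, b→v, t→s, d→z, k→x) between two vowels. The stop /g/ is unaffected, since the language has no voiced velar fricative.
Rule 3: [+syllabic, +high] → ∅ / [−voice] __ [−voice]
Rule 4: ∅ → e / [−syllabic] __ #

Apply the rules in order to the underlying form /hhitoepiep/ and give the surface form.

hhizoeviepe

Rule 1 (intervocalic voicing): /t/ is a voiceless obstruent between vowels /i/ and /o/, so it voices to [d]. /p/ is a voiceless obstruent between vowels /e/ and /i/, so it voices to [b]. /hhitoepiep/ → hhidoebiep.
Rule 2 (intervocalic spirantization): /d/ is a stop between vowels /i/ and /o/, so it spirantizes to the fricative [z]. /b/ is a stop between vowels /e/ and /i/, so it spirantizes to the fricative [v]. /hhidoebiep/ → hhizoeviep.
Rule 3 (high vowel syncope): no segment meets the environment; /hhizoeviep/ is unchanged.
Rule 4 (final e-epenthesis): the form ends in the consonant /p/, so [e] is inserted word-finally. /hhizoeviep/ → hhizoeviepe.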